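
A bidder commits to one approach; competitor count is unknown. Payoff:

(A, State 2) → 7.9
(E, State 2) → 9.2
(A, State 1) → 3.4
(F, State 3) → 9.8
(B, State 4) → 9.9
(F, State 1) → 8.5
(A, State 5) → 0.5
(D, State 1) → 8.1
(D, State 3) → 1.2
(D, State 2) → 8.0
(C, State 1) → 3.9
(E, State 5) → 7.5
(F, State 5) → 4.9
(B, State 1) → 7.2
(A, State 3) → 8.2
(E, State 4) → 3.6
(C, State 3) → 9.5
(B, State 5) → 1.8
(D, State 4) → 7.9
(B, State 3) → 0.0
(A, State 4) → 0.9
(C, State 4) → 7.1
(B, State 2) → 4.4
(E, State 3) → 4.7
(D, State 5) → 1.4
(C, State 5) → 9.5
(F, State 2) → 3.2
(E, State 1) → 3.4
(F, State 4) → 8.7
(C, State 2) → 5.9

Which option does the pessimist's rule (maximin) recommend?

Row minima: A=0.5, B=0.0, C=3.9, D=1.2, E=3.4, F=3.2
Best worst-case = 3.9 → C.

C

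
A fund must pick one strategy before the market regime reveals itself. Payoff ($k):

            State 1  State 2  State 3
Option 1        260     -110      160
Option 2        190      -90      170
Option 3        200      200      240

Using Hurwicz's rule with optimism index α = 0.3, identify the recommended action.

Option 3

Option 1: 0.3·260 + 0.7·(-110) = 1
Option 2: 0.3·190 + 0.7·(-90) = -6
Option 3: 0.3·240 + 0.7·200 = 212
Highest Hurwicz score = 212 → Option 3.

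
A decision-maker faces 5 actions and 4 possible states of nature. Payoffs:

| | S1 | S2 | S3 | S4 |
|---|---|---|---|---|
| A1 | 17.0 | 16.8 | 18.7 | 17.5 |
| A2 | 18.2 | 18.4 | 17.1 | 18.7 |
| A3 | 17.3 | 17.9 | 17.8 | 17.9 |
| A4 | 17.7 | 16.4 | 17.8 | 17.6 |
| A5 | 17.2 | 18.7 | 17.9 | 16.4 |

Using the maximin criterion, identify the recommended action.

Row minima: A1=16.8, A2=17.1, A3=17.3, A4=16.4, A5=16.4
Best worst-case = 17.3 → A3.

A3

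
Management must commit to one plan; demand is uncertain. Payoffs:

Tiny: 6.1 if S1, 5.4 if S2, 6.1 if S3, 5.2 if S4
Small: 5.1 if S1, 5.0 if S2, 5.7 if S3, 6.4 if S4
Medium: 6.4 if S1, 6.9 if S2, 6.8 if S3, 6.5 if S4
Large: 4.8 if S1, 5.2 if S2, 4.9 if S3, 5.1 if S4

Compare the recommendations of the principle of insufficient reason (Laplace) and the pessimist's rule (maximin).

Row averages: Tiny=5.7, Small=5.55, Medium=6.65, Large=5
Highest average = 6.65 → Medium.
Row minima: Tiny=5.2, Small=5.0, Medium=6.4, Large=4.8
Best worst-case = 6.4 → Medium.

laplace → Medium; maximin → Medium (agree)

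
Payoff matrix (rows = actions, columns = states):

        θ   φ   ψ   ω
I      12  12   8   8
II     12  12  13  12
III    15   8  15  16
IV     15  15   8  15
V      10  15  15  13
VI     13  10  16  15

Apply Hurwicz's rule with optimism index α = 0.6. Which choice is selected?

I: 0.6·12 + 0.4·8 = 10.4
II: 0.6·13 + 0.4·12 = 12.6
III: 0.6·16 + 0.4·8 = 12.8
IV: 0.6·15 + 0.4·8 = 12.2
V: 0.6·15 + 0.4·10 = 13
VI: 0.6·16 + 0.4·10 = 13.6
Highest Hurwicz score = 13.6 → VI.

VI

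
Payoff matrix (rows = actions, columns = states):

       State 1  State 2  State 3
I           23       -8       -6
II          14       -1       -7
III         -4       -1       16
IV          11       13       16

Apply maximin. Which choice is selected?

Row minima: I=-8, II=-7, III=-4, IV=11
Best worst-case = 11 → IV.

IV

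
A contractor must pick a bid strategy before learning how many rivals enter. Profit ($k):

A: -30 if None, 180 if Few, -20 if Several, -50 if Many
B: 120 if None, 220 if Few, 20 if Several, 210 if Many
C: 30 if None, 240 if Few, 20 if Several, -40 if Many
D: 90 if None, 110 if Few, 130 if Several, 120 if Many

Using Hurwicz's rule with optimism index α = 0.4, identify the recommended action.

D

A: 0.4·180 + 0.6·(-50) = 42
B: 0.4·220 + 0.6·20 = 100
C: 0.4·240 + 0.6·(-40) = 72
D: 0.4·130 + 0.6·90 = 106
Highest Hurwicz score = 106 → D.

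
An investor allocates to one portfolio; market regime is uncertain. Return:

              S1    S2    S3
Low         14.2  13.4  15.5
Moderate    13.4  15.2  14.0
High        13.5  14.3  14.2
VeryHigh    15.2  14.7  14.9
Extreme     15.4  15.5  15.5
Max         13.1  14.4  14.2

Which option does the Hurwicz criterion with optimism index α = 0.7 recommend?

Low: 0.7·15.5 + 0.3·13.4 = 14.87
Moderate: 0.7·15.2 + 0.3·13.4 = 14.66
High: 0.7·14.3 + 0.3·13.5 = 14.06
VeryHigh: 0.7·15.2 + 0.3·14.7 = 15.05
Extreme: 0.7·15.5 + 0.3·15.4 = 15.47
Max: 0.7·14.4 + 0.3·13.1 = 14.01
Highest Hurwicz score = 15.47 → Extreme.

Extreme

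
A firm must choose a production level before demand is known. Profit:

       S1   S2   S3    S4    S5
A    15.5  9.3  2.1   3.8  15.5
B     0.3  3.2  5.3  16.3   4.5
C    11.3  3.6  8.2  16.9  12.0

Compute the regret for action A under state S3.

Best payoff under S3 is 8.2.
Regret = 8.2 − 2.1 = 6.1.

6.1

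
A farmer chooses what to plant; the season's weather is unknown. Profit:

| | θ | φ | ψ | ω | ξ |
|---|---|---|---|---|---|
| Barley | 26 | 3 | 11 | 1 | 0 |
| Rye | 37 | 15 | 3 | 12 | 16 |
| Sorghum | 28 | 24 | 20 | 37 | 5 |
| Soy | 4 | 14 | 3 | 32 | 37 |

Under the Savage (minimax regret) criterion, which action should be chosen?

Rye

Column bests: θ=37, φ=24, ψ=20, ω=37, ξ=37.
Barley regrets: 11, 21, 9, 36, 37 → max 37
Rye regrets: 0, 9, 17, 25, 21 → max 25
Sorghum regrets: 9, 0, 0, 0, 32 → max 32
Soy regrets: 33, 10, 17, 5, 0 → max 33
Smallest max regret = 25 → Rye.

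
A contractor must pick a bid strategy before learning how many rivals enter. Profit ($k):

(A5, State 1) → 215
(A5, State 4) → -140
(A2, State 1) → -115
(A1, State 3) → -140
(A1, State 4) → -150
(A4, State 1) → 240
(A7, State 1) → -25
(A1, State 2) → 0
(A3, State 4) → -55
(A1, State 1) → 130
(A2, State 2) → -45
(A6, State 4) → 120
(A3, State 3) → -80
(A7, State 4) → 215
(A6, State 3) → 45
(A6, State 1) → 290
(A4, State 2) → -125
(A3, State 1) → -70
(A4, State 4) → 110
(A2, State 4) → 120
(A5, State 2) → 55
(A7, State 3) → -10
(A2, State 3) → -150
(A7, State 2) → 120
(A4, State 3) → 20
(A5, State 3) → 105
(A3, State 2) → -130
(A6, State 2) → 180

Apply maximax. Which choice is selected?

Row maxima: A1=130, A2=120, A3=-55, A4=240, A5=215, A6=290, A7=215
Best best-case = 290 → A6.

A6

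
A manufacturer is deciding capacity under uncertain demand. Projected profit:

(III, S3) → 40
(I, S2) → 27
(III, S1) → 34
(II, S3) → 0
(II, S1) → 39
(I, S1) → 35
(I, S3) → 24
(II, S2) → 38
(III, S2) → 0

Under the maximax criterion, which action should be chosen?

Row maxima: I=35, II=39, III=40
Best best-case = 40 → III.

III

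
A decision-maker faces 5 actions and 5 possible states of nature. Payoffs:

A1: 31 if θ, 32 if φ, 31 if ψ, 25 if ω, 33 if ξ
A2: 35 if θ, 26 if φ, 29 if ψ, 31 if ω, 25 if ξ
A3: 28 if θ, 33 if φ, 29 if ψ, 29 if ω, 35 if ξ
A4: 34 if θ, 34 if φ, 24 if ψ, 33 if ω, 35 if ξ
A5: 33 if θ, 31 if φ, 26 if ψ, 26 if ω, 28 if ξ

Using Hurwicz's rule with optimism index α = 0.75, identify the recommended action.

A3

A1: 0.75·33 + 0.25·25 = 31
A2: 0.75·35 + 0.25·25 = 32.5
A3: 0.75·35 + 0.25·28 = 33.25
A4: 0.75·35 + 0.25·24 = 32.25
A5: 0.75·33 + 0.25·26 = 31.25
Highest Hurwicz score = 33.25 → A3.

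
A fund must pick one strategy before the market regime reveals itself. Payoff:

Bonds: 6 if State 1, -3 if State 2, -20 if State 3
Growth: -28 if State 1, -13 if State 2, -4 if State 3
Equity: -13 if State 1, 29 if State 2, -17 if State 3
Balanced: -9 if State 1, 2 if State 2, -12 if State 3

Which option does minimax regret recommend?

Equity

Column bests: State 1=6, State 2=29, State 3=-4.
Bonds regrets: 0, 32, 16 → max 32
Growth regrets: 34, 42, 0 → max 42
Equity regrets: 19, 0, 13 → max 19
Balanced regrets: 15, 27, 8 → max 27
Smallest max regret = 19 → Equity.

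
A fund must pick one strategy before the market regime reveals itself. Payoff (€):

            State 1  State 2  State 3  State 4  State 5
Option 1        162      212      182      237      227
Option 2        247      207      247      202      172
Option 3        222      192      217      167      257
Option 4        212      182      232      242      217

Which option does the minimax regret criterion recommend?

Column bests: State 1=247, State 2=212, State 3=247, State 4=242, State 5=257.
Option 1 regrets: 85, 0, 65, 5, 30 → max 85
Option 2 regrets: 0, 5, 0, 40, 85 → max 85
Option 3 regrets: 25, 20, 30, 75, 0 → max 75
Option 4 regrets: 35, 30, 15, 0, 40 → max 40
Smallest max regret = 40 → Option 4.

Option 4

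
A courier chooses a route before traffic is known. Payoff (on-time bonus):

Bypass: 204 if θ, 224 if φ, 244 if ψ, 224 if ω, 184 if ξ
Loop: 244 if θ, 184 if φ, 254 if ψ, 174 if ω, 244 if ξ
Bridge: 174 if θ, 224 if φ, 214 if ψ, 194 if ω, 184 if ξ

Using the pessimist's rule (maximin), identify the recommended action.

Bypass

Row minima: Bypass=184, Loop=174, Bridge=174
Best worst-case = 184 → Bypass.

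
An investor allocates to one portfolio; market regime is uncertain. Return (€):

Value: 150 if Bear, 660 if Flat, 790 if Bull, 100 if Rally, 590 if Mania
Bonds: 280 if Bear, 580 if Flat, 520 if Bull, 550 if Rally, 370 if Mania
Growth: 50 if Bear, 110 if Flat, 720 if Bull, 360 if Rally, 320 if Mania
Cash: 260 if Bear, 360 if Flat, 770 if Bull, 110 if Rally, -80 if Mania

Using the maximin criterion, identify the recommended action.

Row minima: Value=100, Bonds=280, Growth=50, Cash=-80
Best worst-case = 280 → Bonds.

Bonds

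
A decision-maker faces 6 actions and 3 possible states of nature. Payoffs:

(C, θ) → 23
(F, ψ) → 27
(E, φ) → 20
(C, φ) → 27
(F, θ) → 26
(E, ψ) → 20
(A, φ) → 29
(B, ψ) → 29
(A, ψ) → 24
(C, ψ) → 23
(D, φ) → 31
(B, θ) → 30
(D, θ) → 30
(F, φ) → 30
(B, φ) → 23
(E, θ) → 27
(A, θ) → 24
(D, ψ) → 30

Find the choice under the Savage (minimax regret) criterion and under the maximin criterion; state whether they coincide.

Column bests: θ=30, φ=31, ψ=30.
A regrets: 6, 2, 6 → max 6
B regrets: 0, 8, 1 → max 8
C regrets: 7, 4, 7 → max 7
D regrets: 0, 0, 0 → max 0
E regrets: 3, 11, 10 → max 11
F regrets: 4, 1, 3 → max 4
Smallest max regret = 0 → D.
Row minima: A=24, B=23, C=23, D=30, E=20, F=26
Best worst-case = 30 → D.

minimax regret → D; maximin → D (agree)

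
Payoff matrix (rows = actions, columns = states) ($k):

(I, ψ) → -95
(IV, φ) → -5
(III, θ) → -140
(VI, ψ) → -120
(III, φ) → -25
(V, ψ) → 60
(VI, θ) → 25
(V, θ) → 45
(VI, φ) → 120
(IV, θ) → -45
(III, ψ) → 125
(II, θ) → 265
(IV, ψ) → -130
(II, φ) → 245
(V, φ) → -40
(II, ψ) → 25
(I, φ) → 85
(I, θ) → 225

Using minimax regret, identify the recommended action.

II

Column bests: θ=265, φ=245, ψ=125.
I regrets: 40, 160, 220 → max 220
II regrets: 0, 0, 100 → max 100
III regrets: 405, 270, 0 → max 405
IV regrets: 310, 250, 255 → max 310
V regrets: 220, 285, 65 → max 285
VI regrets: 240, 125, 245 → max 245
Smallest max regret = 100 → II.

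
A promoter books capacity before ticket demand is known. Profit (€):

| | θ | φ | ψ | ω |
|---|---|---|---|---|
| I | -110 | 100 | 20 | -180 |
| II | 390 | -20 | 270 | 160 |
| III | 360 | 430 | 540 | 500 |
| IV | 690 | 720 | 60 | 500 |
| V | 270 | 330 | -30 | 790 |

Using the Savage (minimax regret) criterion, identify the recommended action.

Column bests: θ=690, φ=720, ψ=540, ω=790.
I regrets: 800, 620, 520, 970 → max 970
II regrets: 300, 740, 270, 630 → max 740
III regrets: 330, 290, 0, 290 → max 330
IV regrets: 0, 0, 480, 290 → max 480
V regrets: 420, 390, 570, 0 → max 570
Smallest max regret = 330 → III.

III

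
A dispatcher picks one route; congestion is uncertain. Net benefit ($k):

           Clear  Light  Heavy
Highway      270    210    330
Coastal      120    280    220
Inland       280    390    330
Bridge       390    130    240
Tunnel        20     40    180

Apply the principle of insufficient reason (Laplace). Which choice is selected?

Row averages: Highway=270, Coastal=620/3, Inland=1000/3, Bridge=760/3, Tunnel=80
Highest average = 1000/3 → Inland.

Inland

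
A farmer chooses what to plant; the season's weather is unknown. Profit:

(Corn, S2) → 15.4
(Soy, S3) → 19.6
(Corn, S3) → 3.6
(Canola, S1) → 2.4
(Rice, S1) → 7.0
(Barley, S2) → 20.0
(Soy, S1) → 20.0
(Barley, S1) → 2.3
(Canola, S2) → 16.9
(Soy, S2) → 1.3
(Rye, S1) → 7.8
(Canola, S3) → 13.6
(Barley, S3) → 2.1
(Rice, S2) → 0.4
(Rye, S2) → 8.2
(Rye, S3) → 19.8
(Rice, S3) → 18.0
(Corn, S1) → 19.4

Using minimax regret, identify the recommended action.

Column bests: S1=20.0, S2=20.0, S3=19.8.
Rice regrets: 13.0, 19.6, 1.8 → max 19.6
Barley regrets: 17.7, 0.0, 17.7 → max 17.7
Rye regrets: 12.2, 11.8, 0.0 → max 12.2
Canola regrets: 17.6, 3.1, 6.2 → max 17.6
Soy regrets: 0.0, 18.7, 0.2 → max 18.7
Corn regrets: 0.6, 4.6, 16.2 → max 16.2
Smallest max regret = 12.2 → Rye.

Rye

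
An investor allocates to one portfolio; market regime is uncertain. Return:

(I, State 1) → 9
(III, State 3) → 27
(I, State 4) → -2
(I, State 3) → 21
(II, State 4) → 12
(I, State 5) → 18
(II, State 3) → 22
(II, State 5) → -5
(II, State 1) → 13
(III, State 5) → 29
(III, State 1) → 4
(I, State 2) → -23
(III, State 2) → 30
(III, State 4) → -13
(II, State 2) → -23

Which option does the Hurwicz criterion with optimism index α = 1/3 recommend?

I: 1/3·21 + 2/3·(-23) = -25/3
II: 1/3·22 + 2/3·(-23) = -8
III: 1/3·30 + 2/3·(-13) = 4/3
Highest Hurwicz score = 4/3 → III.

III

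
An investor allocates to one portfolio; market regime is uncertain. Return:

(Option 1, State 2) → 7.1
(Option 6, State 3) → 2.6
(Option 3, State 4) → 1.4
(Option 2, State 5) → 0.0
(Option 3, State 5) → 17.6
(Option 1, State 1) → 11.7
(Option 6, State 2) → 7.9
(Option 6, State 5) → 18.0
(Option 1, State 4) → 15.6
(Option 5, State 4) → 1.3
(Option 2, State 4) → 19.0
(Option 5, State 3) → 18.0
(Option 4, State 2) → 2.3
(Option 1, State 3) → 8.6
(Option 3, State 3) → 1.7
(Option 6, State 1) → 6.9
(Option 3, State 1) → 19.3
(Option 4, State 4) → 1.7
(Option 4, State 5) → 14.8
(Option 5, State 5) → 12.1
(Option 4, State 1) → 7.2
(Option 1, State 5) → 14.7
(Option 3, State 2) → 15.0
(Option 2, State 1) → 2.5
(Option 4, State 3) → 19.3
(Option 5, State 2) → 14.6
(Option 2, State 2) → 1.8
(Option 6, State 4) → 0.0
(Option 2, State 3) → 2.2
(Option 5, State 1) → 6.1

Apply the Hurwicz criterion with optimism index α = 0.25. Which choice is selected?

Option 1: 0.25·15.6 + 0.75·7.1 = 9.225
Option 2: 0.25·19.0 + 0.75·0.0 = 4.75
Option 3: 0.25·19.3 + 0.75·1.4 = 5.875
Option 4: 0.25·19.3 + 0.75·1.7 = 6.1
Option 5: 0.25·18.0 + 0.75·1.3 = 5.475
Option 6: 0.25·18.0 + 0.75·0.0 = 4.5
Highest Hurwicz score = 9.225 → Option 1.

Option 1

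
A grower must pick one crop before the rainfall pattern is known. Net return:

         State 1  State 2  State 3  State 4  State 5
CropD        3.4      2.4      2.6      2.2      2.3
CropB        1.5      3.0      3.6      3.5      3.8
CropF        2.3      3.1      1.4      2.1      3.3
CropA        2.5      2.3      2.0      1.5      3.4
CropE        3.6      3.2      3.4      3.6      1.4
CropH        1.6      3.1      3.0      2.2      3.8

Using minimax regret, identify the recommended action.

Column bests: State 1=3.6, State 2=3.2, State 3=3.6, State 4=3.6, State 5=3.8.
CropD regrets: 0.2, 0.8, 1.0, 1.4, 1.5 → max 1.5
CropB regrets: 2.1, 0.2, 0.0, 0.1, 0.0 → max 2.1
CropF regrets: 1.3, 0.1, 2.2, 1.5, 0.5 → max 2.2
CropA regrets: 1.1, 0.9, 1.6, 2.1, 0.4 → max 2.1
CropE regrets: 0.0, 0.0, 0.2, 0.0, 2.4 → max 2.4
CropH regrets: 2.0, 0.1, 0.6, 1.4, 0.0 → max 2.0
Smallest max regret = 1.5 → CropD.

CropD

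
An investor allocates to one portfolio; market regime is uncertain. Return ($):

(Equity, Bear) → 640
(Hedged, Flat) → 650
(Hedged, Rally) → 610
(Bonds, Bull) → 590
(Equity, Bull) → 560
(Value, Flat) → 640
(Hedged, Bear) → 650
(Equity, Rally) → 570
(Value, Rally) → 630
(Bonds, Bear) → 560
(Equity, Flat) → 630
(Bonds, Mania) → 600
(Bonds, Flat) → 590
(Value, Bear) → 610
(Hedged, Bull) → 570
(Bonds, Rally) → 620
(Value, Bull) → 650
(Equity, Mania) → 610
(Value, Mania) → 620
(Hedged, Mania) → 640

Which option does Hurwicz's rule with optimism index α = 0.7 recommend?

Bonds: 0.7·620 + 0.3·560 = 602
Hedged: 0.7·650 + 0.3·570 = 626
Equity: 0.7·640 + 0.3·560 = 616
Value: 0.7·650 + 0.3·610 = 638
Highest Hurwicz score = 638 → Value.

Value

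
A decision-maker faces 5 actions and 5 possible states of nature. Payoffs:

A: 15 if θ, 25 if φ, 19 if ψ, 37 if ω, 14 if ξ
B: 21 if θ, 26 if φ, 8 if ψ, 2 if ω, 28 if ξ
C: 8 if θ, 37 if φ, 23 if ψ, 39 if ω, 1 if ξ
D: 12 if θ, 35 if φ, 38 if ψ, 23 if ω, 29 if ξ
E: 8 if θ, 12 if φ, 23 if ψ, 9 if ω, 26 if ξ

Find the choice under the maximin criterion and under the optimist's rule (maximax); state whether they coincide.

maximin → A; maximax → C (disagree)

Row minima: A=14, B=2, C=1, D=12, E=8
Best worst-case = 14 → A.
Row maxima: A=37, B=28, C=39, D=38, E=26
Best best-case = 39 → C.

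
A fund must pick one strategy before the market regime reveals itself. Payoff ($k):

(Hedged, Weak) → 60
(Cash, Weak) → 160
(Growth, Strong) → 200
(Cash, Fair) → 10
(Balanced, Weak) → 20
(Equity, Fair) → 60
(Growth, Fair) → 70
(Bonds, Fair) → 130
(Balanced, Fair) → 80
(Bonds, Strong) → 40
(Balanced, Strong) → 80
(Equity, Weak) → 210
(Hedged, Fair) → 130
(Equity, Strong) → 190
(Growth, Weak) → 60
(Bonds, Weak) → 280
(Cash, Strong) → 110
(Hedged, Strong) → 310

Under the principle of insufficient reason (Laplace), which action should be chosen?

Row averages: Growth=110, Equity=460/3, Cash=280/3, Balanced=60, Bonds=150, Hedged=500/3
Highest average = 500/3 → Hedged.

Hedged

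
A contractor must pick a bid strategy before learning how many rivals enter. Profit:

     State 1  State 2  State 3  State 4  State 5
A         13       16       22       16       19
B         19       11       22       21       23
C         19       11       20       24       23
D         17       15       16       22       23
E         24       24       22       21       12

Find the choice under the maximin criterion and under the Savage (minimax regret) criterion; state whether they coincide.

maximin → D; minimax regret → D (agree)

Row minima: A=13, B=11, C=11, D=15, E=12
Best worst-case = 15 → D.
Column bests: State 1=24, State 2=24, State 3=22, State 4=24, State 5=23.
A regrets: 11, 8, 0, 8, 4 → max 11
B regrets: 5, 13, 0, 3, 0 → max 13
C regrets: 5, 13, 2, 0, 0 → max 13
D regrets: 7, 9, 6, 2, 0 → max 9
E regrets: 0, 0, 0, 3, 11 → max 11
Smallest max regret = 9 → D.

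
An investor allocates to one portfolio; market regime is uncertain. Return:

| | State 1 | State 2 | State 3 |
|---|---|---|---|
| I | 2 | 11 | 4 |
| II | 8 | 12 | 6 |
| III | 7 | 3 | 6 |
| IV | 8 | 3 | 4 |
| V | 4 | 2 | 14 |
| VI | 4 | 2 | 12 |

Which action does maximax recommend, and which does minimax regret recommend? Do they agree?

Row maxima: I=11, II=12, III=7, IV=8, V=14, VI=12
Best best-case = 14 → V.
Column bests: State 1=8, State 2=12, State 3=14.
I regrets: 6, 1, 10 → max 10
II regrets: 0, 0, 8 → max 8
III regrets: 1, 9, 8 → max 9
IV regrets: 0, 9, 10 → max 10
V regrets: 4, 10, 0 → max 10
VI regrets: 4, 10, 2 → max 10
Smallest max regret = 8 → II.

maximax → V; minimax regret → II (disagree)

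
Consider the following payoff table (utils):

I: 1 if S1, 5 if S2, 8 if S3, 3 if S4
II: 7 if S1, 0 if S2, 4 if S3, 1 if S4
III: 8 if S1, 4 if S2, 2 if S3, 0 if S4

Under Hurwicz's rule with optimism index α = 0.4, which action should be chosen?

I

I: 0.4·8 + 0.6·1 = 3.8
II: 0.4·7 + 0.6·0 = 2.8
III: 0.4·8 + 0.6·0 = 3.2
Highest Hurwicz score = 3.8 → I.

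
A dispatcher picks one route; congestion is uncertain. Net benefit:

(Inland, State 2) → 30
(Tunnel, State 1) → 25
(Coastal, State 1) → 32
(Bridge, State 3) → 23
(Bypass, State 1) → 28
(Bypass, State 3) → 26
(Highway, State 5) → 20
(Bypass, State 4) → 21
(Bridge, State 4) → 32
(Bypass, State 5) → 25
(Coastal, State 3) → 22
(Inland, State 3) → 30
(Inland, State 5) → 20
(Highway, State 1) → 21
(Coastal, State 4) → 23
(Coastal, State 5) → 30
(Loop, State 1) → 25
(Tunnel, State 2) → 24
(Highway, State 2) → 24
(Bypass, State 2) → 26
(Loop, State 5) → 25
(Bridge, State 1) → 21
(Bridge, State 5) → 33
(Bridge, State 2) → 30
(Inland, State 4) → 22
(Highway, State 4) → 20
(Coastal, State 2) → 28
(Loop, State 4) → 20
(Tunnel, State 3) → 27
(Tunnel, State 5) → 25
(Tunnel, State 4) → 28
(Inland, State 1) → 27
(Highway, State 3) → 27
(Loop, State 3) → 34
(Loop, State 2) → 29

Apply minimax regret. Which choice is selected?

Column bests: State 1=32, State 2=30, State 3=34, State 4=32, State 5=33.
Tunnel regrets: 7, 6, 7, 4, 8 → max 8
Coastal regrets: 0, 2, 12, 9, 3 → max 12
Inland regrets: 5, 0, 4, 10, 13 → max 13
Loop regrets: 7, 1, 0, 12, 8 → max 12
Bridge regrets: 11, 0, 11, 0, 0 → max 11
Highway regrets: 11, 6, 7, 12, 13 → max 13
Bypass regrets: 4, 4, 8, 11, 8 → max 11
Smallest max regret = 8 → Tunnel.

Tunnel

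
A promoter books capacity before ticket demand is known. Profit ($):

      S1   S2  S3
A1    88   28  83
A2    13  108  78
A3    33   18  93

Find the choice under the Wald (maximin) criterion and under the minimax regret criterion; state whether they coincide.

maximin → A1; minimax regret → A2 (disagree)

Row minima: A1=28, A2=13, A3=18
Best worst-case = 28 → A1.
Column bests: S1=88, S2=108, S3=93.
A1 regrets: 0, 80, 10 → max 80
A2 regrets: 75, 0, 15 → max 75
A3 regrets: 55, 90, 0 → max 90
Smallest max regret = 75 → A2.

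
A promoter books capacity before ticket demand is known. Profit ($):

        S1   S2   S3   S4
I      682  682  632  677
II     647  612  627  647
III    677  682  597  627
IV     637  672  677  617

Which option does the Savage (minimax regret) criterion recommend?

Column bests: S1=682, S2=682, S3=677, S4=677.
I regrets: 0, 0, 45, 0 → max 45
II regrets: 35, 70, 50, 30 → max 70
III regrets: 5, 0, 80, 50 → max 80
IV regrets: 45, 10, 0, 60 → max 60
Smallest max regret = 45 → I.

I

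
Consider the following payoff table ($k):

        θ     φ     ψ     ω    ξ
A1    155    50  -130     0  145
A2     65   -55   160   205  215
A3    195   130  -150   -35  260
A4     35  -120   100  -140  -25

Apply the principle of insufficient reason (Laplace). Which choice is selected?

A2

Row averages: A1=44, A2=118, A3=80, A4=-30
Highest average = 118 → A2.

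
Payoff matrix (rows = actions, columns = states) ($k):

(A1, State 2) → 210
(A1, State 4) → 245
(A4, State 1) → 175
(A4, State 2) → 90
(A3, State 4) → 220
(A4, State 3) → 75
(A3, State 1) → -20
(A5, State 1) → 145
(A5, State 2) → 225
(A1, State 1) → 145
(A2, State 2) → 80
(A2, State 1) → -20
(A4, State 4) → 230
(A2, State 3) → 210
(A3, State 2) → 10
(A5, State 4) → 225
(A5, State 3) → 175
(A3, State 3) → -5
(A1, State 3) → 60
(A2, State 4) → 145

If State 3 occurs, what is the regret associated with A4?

Best payoff under State 3 is 210.
Regret = 210 − 75 = 135.

135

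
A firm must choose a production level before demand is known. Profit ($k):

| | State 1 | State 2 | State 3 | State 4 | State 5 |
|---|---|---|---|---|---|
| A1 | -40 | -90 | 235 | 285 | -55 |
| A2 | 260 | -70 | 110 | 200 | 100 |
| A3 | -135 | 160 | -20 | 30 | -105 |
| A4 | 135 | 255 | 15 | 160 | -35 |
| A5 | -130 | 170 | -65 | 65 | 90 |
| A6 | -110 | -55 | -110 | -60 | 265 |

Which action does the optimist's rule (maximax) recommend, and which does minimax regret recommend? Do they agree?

Row maxima: A1=285, A2=260, A3=160, A4=255, A5=170, A6=265
Best best-case = 285 → A1.
Column bests: State 1=260, State 2=255, State 3=235, State 4=285, State 5=265.
A1 regrets: 300, 345, 0, 0, 320 → max 345
A2 regrets: 0, 325, 125, 85, 165 → max 325
A3 regrets: 395, 95, 255, 255, 370 → max 395
A4 regrets: 125, 0, 220, 125, 300 → max 300
A5 regrets: 390, 85, 300, 220, 175 → max 390
A6 regrets: 370, 310, 345, 345, 0 → max 370
Smallest max regret = 300 → A4.

maximax → A1; minimax regret → A4 (disagree)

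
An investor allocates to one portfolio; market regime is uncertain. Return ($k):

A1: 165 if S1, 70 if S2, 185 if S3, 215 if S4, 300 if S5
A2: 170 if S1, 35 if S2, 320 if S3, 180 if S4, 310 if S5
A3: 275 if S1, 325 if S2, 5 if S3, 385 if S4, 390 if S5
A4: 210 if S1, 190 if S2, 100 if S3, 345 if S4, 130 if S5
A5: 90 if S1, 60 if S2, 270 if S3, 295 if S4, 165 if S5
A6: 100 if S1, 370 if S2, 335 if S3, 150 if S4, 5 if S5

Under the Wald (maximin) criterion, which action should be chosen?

Row minima: A1=70, A2=35, A3=5, A4=100, A5=60, A6=5
Best worst-case = 100 → A4.

A4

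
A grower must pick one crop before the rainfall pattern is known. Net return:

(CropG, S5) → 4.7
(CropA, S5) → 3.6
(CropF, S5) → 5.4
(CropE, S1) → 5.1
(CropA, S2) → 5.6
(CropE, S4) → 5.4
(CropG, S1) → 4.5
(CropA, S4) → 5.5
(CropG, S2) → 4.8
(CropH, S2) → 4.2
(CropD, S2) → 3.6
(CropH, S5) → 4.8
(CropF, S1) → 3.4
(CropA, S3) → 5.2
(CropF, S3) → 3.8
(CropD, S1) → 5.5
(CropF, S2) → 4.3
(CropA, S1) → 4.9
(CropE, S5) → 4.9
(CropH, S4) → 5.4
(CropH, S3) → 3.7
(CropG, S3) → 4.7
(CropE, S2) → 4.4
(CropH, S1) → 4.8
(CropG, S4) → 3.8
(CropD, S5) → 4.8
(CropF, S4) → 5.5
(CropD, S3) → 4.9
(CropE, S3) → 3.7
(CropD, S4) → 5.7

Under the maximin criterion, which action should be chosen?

Row minima: CropA=3.6, CropE=3.7, CropF=3.4, CropG=3.8, CropD=3.6, CropH=3.7
Best worst-case = 3.8 → CropG.

CropG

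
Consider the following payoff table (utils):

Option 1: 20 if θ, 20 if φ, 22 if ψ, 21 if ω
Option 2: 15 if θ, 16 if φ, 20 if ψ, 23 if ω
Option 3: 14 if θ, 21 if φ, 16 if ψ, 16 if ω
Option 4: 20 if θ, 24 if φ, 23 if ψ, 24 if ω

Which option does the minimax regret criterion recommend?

Column bests: θ=20, φ=24, ψ=23, ω=24.
Option 1 regrets: 0, 4, 1, 3 → max 4
Option 2 regrets: 5, 8, 3, 1 → max 8
Option 3 regrets: 6, 3, 7, 8 → max 8
Option 4 regrets: 0, 0, 0, 0 → max 0
Smallest max regret = 0 → Option 4.

Option 4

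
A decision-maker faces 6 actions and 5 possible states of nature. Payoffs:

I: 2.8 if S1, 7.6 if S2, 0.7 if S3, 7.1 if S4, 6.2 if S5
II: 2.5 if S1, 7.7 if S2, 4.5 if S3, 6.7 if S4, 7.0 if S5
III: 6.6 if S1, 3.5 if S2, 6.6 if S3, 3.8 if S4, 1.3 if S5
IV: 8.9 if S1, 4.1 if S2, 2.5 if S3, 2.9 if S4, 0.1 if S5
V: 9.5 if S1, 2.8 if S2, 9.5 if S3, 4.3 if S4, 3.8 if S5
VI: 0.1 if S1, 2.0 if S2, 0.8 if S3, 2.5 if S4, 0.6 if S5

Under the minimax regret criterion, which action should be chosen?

Column bests: S1=9.5, S2=7.7, S3=9.5, S4=7.1, S5=7.0.
I regrets: 6.7, 0.1, 8.8, 0.0, 0.8 → max 8.8
II regrets: 7.0, 0.0, 5.0, 0.4, 0.0 → max 7.0
III regrets: 2.9, 4.2, 2.9, 3.3, 5.7 → max 5.7
IV regrets: 0.6, 3.6, 7.0, 4.2, 6.9 → max 7.0
V regrets: 0.0, 4.9, 0.0, 2.8, 3.2 → max 4.9
VI regrets: 9.4, 5.7, 8.7, 4.6, 6.4 → max 9.4
Smallest max regret = 4.9 → V.

V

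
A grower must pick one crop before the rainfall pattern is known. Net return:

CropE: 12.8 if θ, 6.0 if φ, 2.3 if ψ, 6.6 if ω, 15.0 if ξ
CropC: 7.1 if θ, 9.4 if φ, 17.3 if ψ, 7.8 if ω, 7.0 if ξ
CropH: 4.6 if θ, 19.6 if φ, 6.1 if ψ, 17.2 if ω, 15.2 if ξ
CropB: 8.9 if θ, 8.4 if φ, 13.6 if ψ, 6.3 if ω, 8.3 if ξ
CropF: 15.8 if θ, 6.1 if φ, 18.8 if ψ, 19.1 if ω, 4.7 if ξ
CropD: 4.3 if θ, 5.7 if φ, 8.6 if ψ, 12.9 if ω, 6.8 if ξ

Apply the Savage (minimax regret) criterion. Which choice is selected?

CropC

Column bests: θ=15.8, φ=19.6, ψ=18.8, ω=19.1, ξ=15.2.
CropE regrets: 3.0, 13.6, 16.5, 12.5, 0.2 → max 16.5
CropC regrets: 8.7, 10.2, 1.5, 11.3, 8.2 → max 11.3
CropH regrets: 11.2, 0.0, 12.7, 1.9, 0.0 → max 12.7
CropB regrets: 6.9, 11.2, 5.2, 12.8, 6.9 → max 12.8
CropF regrets: 0.0, 13.5, 0.0, 0.0, 10.5 → max 13.5
CropD regrets: 11.5, 13.9, 10.2, 6.2, 8.4 → max 13.9
Smallest max regret = 11.3 → CropC.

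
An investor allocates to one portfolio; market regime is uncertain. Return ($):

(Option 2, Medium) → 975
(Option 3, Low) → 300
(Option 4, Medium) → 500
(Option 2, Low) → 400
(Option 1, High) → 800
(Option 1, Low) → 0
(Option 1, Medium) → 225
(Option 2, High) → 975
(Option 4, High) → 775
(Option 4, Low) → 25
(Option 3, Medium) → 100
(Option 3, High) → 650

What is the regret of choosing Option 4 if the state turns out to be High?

Best payoff under High is 975.
Regret = 975 − 775 = 200.

200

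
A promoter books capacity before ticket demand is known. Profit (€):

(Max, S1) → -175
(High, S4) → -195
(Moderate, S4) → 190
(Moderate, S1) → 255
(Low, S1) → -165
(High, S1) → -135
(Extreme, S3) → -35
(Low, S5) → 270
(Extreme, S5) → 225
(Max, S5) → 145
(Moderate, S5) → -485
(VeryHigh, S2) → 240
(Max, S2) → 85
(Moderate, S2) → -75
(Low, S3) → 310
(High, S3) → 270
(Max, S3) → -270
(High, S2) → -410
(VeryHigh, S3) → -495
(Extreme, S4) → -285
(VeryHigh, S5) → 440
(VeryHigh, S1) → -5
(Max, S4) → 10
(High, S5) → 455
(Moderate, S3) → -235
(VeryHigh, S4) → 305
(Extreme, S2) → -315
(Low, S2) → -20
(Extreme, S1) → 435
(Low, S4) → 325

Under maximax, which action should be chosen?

High

Row maxima: Low=325, Moderate=255, High=455, VeryHigh=440, Extreme=435, Max=145
Best best-case = 455 → High.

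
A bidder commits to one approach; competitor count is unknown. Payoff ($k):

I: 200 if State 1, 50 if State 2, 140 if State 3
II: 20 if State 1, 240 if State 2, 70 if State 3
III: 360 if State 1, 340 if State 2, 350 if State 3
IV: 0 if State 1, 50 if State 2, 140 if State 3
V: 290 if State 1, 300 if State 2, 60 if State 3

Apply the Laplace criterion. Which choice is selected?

Row averages: I=130, II=110, III=350, IV=190/3, V=650/3
Highest average = 350 → III.

III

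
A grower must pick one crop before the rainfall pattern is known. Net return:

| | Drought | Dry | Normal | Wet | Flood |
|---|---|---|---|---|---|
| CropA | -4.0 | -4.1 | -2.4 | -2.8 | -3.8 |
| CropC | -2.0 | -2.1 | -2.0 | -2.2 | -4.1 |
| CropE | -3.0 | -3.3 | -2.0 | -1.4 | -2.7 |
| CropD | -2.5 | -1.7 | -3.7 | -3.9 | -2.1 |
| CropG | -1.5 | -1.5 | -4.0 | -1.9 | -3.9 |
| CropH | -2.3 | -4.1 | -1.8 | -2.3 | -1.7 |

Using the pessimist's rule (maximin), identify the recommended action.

Row minima: CropA=-4.1, CropC=-4.1, CropE=-3.3, CropD=-3.9, CropG=-4.0, CropH=-4.1
Best worst-case = -3.3 → CropE.

CropE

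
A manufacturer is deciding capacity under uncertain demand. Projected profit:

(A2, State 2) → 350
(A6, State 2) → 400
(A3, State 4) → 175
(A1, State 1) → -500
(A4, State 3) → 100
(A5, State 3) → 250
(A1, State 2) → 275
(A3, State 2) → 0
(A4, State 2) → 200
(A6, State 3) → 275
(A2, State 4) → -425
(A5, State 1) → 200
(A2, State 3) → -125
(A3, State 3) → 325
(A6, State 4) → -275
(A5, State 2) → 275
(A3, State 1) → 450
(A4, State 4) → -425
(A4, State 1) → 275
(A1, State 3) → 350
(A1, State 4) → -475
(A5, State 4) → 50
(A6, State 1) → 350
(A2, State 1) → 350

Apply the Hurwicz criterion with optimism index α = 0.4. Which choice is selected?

A3

A1: 0.4·350 + 0.6·(-500) = -160
A2: 0.4·350 + 0.6·(-425) = -115
A3: 0.4·450 + 0.6·0 = 180
A4: 0.4·275 + 0.6·(-425) = -145
A5: 0.4·275 + 0.6·50 = 140
A6: 0.4·400 + 0.6·(-275) = -5
Highest Hurwicz score = 180 → A3.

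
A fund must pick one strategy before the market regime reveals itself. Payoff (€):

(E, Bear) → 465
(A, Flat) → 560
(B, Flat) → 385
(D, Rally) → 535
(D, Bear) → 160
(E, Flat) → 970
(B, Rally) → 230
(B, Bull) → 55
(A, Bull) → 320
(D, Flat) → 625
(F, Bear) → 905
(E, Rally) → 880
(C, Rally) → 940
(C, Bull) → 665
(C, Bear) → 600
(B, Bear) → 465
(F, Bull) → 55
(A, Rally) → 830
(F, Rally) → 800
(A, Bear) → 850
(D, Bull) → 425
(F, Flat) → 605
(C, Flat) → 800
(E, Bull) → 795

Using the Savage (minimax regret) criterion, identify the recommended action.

C

Column bests: Bear=905, Flat=970, Bull=795, Rally=940.
A regrets: 55, 410, 475, 110 → max 475
B regrets: 440, 585, 740, 710 → max 740
C regrets: 305, 170, 130, 0 → max 305
D regrets: 745, 345, 370, 405 → max 745
E regrets: 440, 0, 0, 60 → max 440
F regrets: 0, 365, 740, 140 → max 740
Smallest max regret = 305 → C.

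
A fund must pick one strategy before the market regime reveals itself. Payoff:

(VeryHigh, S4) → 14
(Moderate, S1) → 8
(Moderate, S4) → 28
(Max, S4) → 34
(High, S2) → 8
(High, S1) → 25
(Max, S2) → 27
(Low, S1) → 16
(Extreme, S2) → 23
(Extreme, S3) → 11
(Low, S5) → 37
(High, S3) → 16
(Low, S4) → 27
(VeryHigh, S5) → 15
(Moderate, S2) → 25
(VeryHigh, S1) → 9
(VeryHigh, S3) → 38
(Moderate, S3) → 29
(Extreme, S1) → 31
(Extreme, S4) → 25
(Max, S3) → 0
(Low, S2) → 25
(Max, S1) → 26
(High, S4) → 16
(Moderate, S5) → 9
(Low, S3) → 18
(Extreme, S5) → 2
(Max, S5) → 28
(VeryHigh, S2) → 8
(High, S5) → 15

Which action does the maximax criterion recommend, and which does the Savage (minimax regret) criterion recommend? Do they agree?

maximax → VeryHigh; minimax regret → Low (disagree)

Row maxima: Low=37, Moderate=29, High=25, VeryHigh=38, Extreme=31, Max=34
Best best-case = 38 → VeryHigh.
Column bests: S1=31, S2=27, S3=38, S4=34, S5=37.
Low regrets: 15, 2, 20, 7, 0 → max 20
Moderate regrets: 23, 2, 9, 6, 28 → max 28
High regrets: 6, 19, 22, 18, 22 → max 22
VeryHigh regrets: 22, 19, 0, 20, 22 → max 22
Extreme regrets: 0, 4, 27, 9, 35 → max 35
Max regrets: 5, 0, 38, 0, 9 → max 38
Smallest max regret = 20 → Low.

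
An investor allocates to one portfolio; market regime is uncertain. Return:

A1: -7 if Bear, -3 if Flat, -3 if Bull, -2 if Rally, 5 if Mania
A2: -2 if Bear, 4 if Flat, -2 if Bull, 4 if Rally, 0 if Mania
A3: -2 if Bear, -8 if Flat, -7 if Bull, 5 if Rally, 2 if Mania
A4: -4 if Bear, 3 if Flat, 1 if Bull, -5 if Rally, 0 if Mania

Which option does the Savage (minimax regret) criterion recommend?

Column bests: Bear=-2, Flat=4, Bull=1, Rally=5, Mania=5.
A1 regrets: 5, 7, 4, 7, 0 → max 7
A2 regrets: 0, 0, 3, 1, 5 → max 5
A3 regrets: 0, 12, 8, 0, 3 → max 12
A4 regrets: 2, 1, 0, 10, 5 → max 10
Smallest max regret = 5 → A2.

A2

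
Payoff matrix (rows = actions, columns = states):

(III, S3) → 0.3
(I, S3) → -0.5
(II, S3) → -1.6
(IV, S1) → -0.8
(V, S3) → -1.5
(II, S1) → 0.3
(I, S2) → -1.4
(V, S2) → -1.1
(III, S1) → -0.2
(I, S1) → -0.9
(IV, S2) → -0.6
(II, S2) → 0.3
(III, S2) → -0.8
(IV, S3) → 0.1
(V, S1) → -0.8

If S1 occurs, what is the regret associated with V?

Best payoff under S1 is 0.3.
Regret = 0.3 − (-0.8) = 1.1.

1.1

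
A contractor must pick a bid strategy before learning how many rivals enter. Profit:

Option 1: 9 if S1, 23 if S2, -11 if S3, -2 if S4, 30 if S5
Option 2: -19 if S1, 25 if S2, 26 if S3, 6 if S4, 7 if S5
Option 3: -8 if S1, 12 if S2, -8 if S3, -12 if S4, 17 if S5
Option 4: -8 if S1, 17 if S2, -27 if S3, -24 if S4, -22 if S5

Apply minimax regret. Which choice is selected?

Option 2

Column bests: S1=9, S2=25, S3=26, S4=6, S5=30.
Option 1 regrets: 0, 2, 37, 8, 0 → max 37
Option 2 regrets: 28, 0, 0, 0, 23 → max 28
Option 3 regrets: 17, 13, 34, 18, 13 → max 34
Option 4 regrets: 17, 8, 53, 30, 52 → max 53
Smallest max regret = 28 → Option 2.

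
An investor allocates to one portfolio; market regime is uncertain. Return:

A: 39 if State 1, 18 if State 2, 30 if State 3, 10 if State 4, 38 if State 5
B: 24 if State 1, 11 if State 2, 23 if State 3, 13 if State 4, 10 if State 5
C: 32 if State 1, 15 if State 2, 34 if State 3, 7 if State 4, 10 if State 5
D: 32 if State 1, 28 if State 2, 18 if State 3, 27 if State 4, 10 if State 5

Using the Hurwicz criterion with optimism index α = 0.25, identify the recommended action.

A: 0.25·39 + 0.75·10 = 17.25
B: 0.25·24 + 0.75·10 = 13.5
C: 0.25·34 + 0.75·7 = 13.75
D: 0.25·32 + 0.75·10 = 15.5
Highest Hurwicz score = 17.25 → A.

A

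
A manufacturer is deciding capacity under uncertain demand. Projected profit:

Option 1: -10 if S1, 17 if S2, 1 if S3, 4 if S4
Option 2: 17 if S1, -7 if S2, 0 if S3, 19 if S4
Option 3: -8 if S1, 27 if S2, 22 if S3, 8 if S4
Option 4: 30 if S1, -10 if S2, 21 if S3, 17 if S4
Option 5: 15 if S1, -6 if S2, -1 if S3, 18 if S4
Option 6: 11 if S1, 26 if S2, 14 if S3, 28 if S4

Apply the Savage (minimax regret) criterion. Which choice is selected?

Option 6

Column bests: S1=30, S2=27, S3=22, S4=28.
Option 1 regrets: 40, 10, 21, 24 → max 40
Option 2 regrets: 13, 34, 22, 9 → max 34
Option 3 regrets: 38, 0, 0, 20 → max 38
Option 4 regrets: 0, 37, 1, 11 → max 37
Option 5 regrets: 15, 33, 23, 10 → max 33
Option 6 regrets: 19, 1, 8, 0 → max 19
Smallest max regret = 19 → Option 6.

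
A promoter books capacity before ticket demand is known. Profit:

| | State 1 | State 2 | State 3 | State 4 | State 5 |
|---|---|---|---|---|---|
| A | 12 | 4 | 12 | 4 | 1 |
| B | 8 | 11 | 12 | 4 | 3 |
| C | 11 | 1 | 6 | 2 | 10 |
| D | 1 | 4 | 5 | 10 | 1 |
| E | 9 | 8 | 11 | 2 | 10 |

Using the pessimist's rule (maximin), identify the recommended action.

Row minima: A=1, B=3, C=1, D=1, E=2
Best worst-case = 3 → B.

B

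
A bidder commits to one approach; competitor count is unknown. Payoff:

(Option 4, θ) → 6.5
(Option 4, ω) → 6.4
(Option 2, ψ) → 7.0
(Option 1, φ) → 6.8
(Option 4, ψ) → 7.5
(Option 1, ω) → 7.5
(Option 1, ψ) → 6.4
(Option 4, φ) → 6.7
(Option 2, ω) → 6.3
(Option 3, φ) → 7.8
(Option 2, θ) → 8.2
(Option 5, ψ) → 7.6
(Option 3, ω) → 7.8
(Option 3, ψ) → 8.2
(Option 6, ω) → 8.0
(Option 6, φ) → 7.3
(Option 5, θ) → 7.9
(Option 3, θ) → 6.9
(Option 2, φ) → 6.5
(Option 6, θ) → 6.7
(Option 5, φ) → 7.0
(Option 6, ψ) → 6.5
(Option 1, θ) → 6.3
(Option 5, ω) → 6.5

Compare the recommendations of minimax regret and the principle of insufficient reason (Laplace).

Column bests: θ=8.2, φ=7.8, ψ=8.2, ω=8.0.
Option 1 regrets: 1.9, 1.0, 1.8, 0.5 → max 1.9
Option 2 regrets: 0.0, 1.3, 1.2, 1.7 → max 1.7
Option 3 regrets: 1.3, 0.0, 0.0, 0.2 → max 1.3
Option 4 regrets: 1.7, 1.1, 0.7, 1.6 → max 1.7
Option 5 regrets: 0.3, 0.8, 0.6, 1.5 → max 1.5
Option 6 regrets: 1.5, 0.5, 1.7, 0.0 → max 1.7
Smallest max regret = 1.3 → Option 3.
Row averages: Option 1=6.75, Option 2=7, Option 3=7.675, Option 4=6.775, Option 5=7.25, Option 6=7.125
Highest average = 7.675 → Option 3.

minimax regret → Option 3; laplace → Option 3 (agree)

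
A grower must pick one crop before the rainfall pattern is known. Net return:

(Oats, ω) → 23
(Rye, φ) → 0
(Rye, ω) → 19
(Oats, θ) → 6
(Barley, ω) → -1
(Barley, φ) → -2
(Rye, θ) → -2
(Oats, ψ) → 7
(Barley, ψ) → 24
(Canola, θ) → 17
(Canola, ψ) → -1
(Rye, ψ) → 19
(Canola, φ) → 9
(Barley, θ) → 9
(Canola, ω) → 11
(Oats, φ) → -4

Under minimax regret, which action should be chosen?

Column bests: θ=17, φ=9, ψ=24, ω=23.
Canola regrets: 0, 0, 25, 12 → max 25
Oats regrets: 11, 13, 17, 0 → max 17
Rye regrets: 19, 9, 5, 4 → max 19
Barley regrets: 8, 11, 0, 24 → max 24
Smallest max regret = 17 → Oats.

Oats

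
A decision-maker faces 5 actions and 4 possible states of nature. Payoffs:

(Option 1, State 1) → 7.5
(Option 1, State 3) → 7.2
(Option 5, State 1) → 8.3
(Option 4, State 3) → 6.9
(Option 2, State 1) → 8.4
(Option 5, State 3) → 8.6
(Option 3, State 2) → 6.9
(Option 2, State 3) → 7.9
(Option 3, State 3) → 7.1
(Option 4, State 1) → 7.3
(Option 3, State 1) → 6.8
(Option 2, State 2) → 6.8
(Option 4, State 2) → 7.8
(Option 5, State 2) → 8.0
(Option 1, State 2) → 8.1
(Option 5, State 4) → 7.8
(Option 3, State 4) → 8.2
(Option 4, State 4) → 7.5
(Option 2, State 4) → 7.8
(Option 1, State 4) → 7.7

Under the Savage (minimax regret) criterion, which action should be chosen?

Column bests: State 1=8.4, State 2=8.1, State 3=8.6, State 4=8.2.
Option 1 regrets: 0.9, 0.0, 1.4, 0.5 → max 1.4
Option 2 regrets: 0.0, 1.3, 0.7, 0.4 → max 1.3
Option 3 regrets: 1.6, 1.2, 1.5, 0.0 → max 1.6
Option 4 regrets: 1.1, 0.3, 1.7, 0.7 → max 1.7
Option 5 regrets: 0.1, 0.1, 0.0, 0.4 → max 0.4
Smallest max regret = 0.4 → Option 5.

Option 5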